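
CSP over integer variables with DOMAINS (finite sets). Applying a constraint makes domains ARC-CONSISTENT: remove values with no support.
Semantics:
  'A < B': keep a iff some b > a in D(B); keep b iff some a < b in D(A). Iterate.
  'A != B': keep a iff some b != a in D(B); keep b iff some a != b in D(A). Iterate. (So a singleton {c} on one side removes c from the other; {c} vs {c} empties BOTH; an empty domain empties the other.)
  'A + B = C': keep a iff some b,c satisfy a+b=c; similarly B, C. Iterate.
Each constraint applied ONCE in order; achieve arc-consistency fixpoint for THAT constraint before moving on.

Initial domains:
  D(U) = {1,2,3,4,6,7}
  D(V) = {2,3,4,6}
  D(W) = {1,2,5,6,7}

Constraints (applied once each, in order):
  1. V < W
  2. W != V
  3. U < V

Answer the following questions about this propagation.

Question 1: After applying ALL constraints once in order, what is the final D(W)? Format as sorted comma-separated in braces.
Answer: {5,6,7}

Derivation:
Constraint 1 (V < W) on D(V)={2,3,4,6} D(W)={1,2,5,6,7}: W {1,2,5,6,7}->{5,6,7}
Constraint 2 (W != V) on D(W)={5,6,7} D(V)={2,3,4,6}: no change
Constraint 3 (U < V) on D(U)={1,2,3,4,6,7} D(V)={2,3,4,6}: U {1,2,3,4,6,7}->{1,2,3,4}
So after all 3 constraints: D(W) = {5,6,7}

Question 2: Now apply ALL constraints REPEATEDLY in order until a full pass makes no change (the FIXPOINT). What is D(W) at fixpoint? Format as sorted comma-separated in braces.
Answer: {5,6,7}

Derivation:
pass 0 (initial): D(W)={1,2,5,6,7}
pass 1: U {1,2,3,4,6,7}->{1,2,3,4}; W {1,2,5,6,7}->{5,6,7}
pass 2: no change
Fixpoint after 2 passes: D(W) = {5,6,7}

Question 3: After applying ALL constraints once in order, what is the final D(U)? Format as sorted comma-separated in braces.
Answer: {1,2,3,4}

Derivation:
Constraint 1 (V < W) on D(V)={2,3,4,6} D(W)={1,2,5,6,7}: W {1,2,5,6,7}->{5,6,7}
Constraint 2 (W != V) on D(W)={5,6,7} D(V)={2,3,4,6}: no change
Constraint 3 (U < V) on D(U)={1,2,3,4,6,7} D(V)={2,3,4,6}: U {1,2,3,4,6,7}->{1,2,3,4}
So after all 3 constraints: D(U) = {1,2,3,4}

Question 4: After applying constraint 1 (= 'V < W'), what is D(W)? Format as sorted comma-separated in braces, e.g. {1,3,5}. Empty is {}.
Constraint 1 (V < W) on D(V)={2,3,4,6} D(W)={1,2,5,6,7}: W {1,2,5,6,7}->{5,6,7}
So after constraint 1: D(W) = {5,6,7}

Answer: {5,6,7}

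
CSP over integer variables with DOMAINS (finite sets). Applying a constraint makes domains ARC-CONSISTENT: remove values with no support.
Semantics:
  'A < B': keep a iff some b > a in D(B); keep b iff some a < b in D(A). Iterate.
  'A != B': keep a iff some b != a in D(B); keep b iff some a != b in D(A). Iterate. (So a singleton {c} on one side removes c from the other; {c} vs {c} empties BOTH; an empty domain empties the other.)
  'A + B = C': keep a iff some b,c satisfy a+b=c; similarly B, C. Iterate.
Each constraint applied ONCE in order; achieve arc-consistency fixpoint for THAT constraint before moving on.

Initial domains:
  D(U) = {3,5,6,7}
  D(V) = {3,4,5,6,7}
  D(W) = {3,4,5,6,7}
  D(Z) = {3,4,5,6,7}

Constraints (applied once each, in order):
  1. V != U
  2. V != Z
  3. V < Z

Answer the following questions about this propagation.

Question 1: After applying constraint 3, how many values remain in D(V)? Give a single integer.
Constraint 1 (V != U) on D(V)={3,4,5,6,7} D(U)={3,5,6,7}: no change
Constraint 2 (V != Z) on D(V)={3,4,5,6,7} D(Z)={3,4,5,6,7}: no change
Constraint 3 (V < Z) on D(V)={3,4,5,6,7} D(Z)={3,4,5,6,7}: V {3,4,5,6,7}->{3,4,5,6}; Z {3,4,5,6,7}->{4,5,6,7}
So after constraint 3: D(V)={3,4,5,6}, size = 4

Answer: 4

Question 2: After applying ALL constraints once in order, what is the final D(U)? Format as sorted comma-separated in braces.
Constraint 1 (V != U) on D(V)={3,4,5,6,7} D(U)={3,5,6,7}: no change
Constraint 2 (V != Z) on D(V)={3,4,5,6,7} D(Z)={3,4,5,6,7}: no change
Constraint 3 (V < Z) on D(V)={3,4,5,6,7} D(Z)={3,4,5,6,7}: V {3,4,5,6,7}->{3,4,5,6}; Z {3,4,5,6,7}->{4,5,6,7}
So after all 3 constraints: D(U) = {3,5,6,7}

Answer: {3,5,6,7}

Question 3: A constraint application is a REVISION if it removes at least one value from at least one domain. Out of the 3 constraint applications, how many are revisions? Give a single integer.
Answer: 1

Derivation:
Constraint 1 (V != U) on D(V)={3,4,5,6,7} D(U)={3,5,6,7}: no change => not a revision
Constraint 2 (V != Z) on D(V)={3,4,5,6,7} D(Z)={3,4,5,6,7}: no change => not a revision
Constraint 3 (V < Z) on D(V)={3,4,5,6,7} D(Z)={3,4,5,6,7}: V {3,4,5,6,7}->{3,4,5,6}; Z {3,4,5,6,7}->{4,5,6,7} => REVISION
Total revisions = 1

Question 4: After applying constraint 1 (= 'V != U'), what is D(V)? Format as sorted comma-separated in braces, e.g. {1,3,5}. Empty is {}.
Constraint 1 (V != U) on D(V)={3,4,5,6,7} D(U)={3,5,6,7}: no change
So after constraint 1: D(V) = {3,4,5,6,7}

Answer: {3,4,5,6,7}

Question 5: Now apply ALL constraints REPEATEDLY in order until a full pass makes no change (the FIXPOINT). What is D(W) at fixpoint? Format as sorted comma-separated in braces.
pass 0 (initial): D(W)={3,4,5,6,7}
pass 1: V {3,4,5,6,7}->{3,4,5,6}; Z {3,4,5,6,7}->{4,5,6,7}
pass 2: no change
Fixpoint after 2 passes: D(W) = {3,4,5,6,7}

Answer: {3,4,5,6,7}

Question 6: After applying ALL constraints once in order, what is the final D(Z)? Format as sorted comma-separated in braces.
Answer: {4,5,6,7}

Derivation:
Constraint 1 (V != U) on D(V)={3,4,5,6,7} D(U)={3,5,6,7}: no change
Constraint 2 (V != Z) on D(V)={3,4,5,6,7} D(Z)={3,4,5,6,7}: no change
Constraint 3 (V < Z) on D(V)={3,4,5,6,7} D(Z)={3,4,5,6,7}: V {3,4,5,6,7}->{3,4,5,6}; Z {3,4,5,6,7}->{4,5,6,7}
So after all 3 constraints: D(Z) = {4,5,6,7}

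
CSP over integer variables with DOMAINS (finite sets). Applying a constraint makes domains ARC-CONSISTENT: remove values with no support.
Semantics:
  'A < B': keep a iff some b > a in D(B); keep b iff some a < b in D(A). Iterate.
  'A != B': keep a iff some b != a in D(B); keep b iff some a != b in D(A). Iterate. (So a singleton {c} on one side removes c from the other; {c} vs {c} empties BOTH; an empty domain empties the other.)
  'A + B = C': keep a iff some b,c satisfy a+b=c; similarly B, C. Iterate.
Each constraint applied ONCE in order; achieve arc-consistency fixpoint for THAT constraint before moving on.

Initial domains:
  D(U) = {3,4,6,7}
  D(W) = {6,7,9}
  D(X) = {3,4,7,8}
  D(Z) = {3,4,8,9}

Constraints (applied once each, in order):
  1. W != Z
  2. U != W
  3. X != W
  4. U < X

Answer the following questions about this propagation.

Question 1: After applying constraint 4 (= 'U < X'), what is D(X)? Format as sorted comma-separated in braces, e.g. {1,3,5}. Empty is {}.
Answer: {4,7,8}

Derivation:
Constraint 1 (W != Z) on D(W)={6,7,9} D(Z)={3,4,8,9}: no change
Constraint 2 (U != W) on D(U)={3,4,6,7} D(W)={6,7,9}: no change
Constraint 3 (X != W) on D(X)={3,4,7,8} D(W)={6,7,9}: no change
Constraint 4 (U < X) on D(U)={3,4,6,7} D(X)={3,4,7,8}: X {3,4,7,8}->{4,7,8}
So after constraint 4: D(X) = {4,7,8}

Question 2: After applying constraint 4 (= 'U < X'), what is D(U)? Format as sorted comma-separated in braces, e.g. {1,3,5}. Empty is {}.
Constraint 1 (W != Z) on D(W)={6,7,9} D(Z)={3,4,8,9}: no change
Constraint 2 (U != W) on D(U)={3,4,6,7} D(W)={6,7,9}: no change
Constraint 3 (X != W) on D(X)={3,4,7,8} D(W)={6,7,9}: no change
Constraint 4 (U < X) on D(U)={3,4,6,7} D(X)={3,4,7,8}: X {3,4,7,8}->{4,7,8}
So after constraint 4: D(U) = {3,4,6,7}

Answer: {3,4,6,7}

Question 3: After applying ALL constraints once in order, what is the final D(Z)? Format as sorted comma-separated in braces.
Constraint 1 (W != Z) on D(W)={6,7,9} D(Z)={3,4,8,9}: no change
Constraint 2 (U != W) on D(U)={3,4,6,7} D(W)={6,7,9}: no change
Constraint 3 (X != W) on D(X)={3,4,7,8} D(W)={6,7,9}: no change
Constraint 4 (U < X) on D(U)={3,4,6,7} D(X)={3,4,7,8}: X {3,4,7,8}->{4,7,8}
So after all 4 constraints: D(Z) = {3,4,8,9}

Answer: {3,4,8,9}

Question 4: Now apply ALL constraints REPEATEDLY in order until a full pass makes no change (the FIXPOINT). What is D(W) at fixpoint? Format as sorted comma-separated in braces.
Answer: {6,7,9}

Derivation:
pass 0 (initial): D(W)={6,7,9}
pass 1: X {3,4,7,8}->{4,7,8}
pass 2: no change
Fixpoint after 2 passes: D(W) = {6,7,9}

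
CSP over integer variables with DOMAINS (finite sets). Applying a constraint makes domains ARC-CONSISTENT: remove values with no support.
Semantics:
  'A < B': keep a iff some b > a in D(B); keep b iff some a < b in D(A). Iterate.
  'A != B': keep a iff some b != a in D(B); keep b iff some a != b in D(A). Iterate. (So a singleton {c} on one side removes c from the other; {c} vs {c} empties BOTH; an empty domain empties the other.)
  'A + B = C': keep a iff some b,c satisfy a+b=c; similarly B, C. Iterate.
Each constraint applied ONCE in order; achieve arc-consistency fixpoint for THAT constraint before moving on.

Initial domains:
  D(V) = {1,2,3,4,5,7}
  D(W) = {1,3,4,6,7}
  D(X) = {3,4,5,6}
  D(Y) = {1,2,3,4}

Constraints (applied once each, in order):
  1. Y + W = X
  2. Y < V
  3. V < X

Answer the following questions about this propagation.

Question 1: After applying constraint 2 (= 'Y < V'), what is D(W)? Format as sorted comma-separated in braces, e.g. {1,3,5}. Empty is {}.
Constraint 1 (Y + W = X) on D(Y)={1,2,3,4} D(W)={1,3,4,6,7} D(X)={3,4,5,6}: W {1,3,4,6,7}->{1,3,4}
Constraint 2 (Y < V) on D(Y)={1,2,3,4} D(V)={1,2,3,4,5,7}: V {1,2,3,4,5,7}->{2,3,4,5,7}
So after constraint 2: D(W) = {1,3,4}

Answer: {1,3,4}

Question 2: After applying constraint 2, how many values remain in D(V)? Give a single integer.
Answer: 5

Derivation:
Constraint 1 (Y + W = X) on D(Y)={1,2,3,4} D(W)={1,3,4,6,7} D(X)={3,4,5,6}: W {1,3,4,6,7}->{1,3,4}
Constraint 2 (Y < V) on D(Y)={1,2,3,4} D(V)={1,2,3,4,5,7}: V {1,2,3,4,5,7}->{2,3,4,5,7}
So after constraint 2: D(V)={2,3,4,5,7}, size = 5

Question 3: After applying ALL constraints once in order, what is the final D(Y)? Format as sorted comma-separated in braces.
Answer: {1,2,3,4}

Derivation:
Constraint 1 (Y + W = X) on D(Y)={1,2,3,4} D(W)={1,3,4,6,7} D(X)={3,4,5,6}: W {1,3,4,6,7}->{1,3,4}
Constraint 2 (Y < V) on D(Y)={1,2,3,4} D(V)={1,2,3,4,5,7}: V {1,2,3,4,5,7}->{2,3,4,5,7}
Constraint 3 (V < X) on D(V)={2,3,4,5,7} D(X)={3,4,5,6}: V {2,3,4,5,7}->{2,3,4,5}
So after all 3 constraints: D(Y) = {1,2,3,4}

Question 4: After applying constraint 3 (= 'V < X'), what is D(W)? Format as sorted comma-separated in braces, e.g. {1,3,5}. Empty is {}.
Answer: {1,3,4}

Derivation:
Constraint 1 (Y + W = X) on D(Y)={1,2,3,4} D(W)={1,3,4,6,7} D(X)={3,4,5,6}: W {1,3,4,6,7}->{1,3,4}
Constraint 2 (Y < V) on D(Y)={1,2,3,4} D(V)={1,2,3,4,5,7}: V {1,2,3,4,5,7}->{2,3,4,5,7}
Constraint 3 (V < X) on D(V)={2,3,4,5,7} D(X)={3,4,5,6}: V {2,3,4,5,7}->{2,3,4,5}
So after constraint 3: D(W) = {1,3,4}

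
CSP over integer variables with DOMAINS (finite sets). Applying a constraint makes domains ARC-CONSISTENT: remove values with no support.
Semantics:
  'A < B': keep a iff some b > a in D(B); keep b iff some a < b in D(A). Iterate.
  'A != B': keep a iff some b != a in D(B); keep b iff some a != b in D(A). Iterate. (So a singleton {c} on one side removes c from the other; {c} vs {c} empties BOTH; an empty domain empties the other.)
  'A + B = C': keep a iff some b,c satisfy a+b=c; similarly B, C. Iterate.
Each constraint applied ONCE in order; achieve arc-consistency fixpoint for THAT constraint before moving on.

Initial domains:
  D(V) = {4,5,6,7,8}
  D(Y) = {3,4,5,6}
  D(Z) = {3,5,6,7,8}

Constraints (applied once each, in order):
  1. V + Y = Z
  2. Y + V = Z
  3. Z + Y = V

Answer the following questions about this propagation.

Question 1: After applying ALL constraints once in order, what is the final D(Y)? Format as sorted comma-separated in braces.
Constraint 1 (V + Y = Z) on D(V)={4,5,6,7,8} D(Y)={3,4,5,6} D(Z)={3,5,6,7,8}: V {4,5,6,7,8}->{4,5}; Y {3,4,5,6}->{3,4}; Z {3,5,6,7,8}->{7,8}
Constraint 2 (Y + V = Z) on D(Y)={3,4} D(V)={4,5} D(Z)={7,8}: no change
Constraint 3 (Z + Y = V) on D(Z)={7,8} D(Y)={3,4} D(V)={4,5}: Z {7,8}->{}; Y {3,4}->{}; V {4,5}->{}
So after all 3 constraints: D(Y) = {}

Answer: {}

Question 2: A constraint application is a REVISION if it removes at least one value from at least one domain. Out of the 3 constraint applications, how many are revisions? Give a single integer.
Answer: 2

Derivation:
Constraint 1 (V + Y = Z) on D(V)={4,5,6,7,8} D(Y)={3,4,5,6} D(Z)={3,5,6,7,8}: V {4,5,6,7,8}->{4,5}; Y {3,4,5,6}->{3,4}; Z {3,5,6,7,8}->{7,8} => REVISION
Constraint 2 (Y + V = Z) on D(Y)={3,4} D(V)={4,5} D(Z)={7,8}: no change => not a revision
Constraint 3 (Z + Y = V) on D(Z)={7,8} D(Y)={3,4} D(V)={4,5}: Z {7,8}->{}; Y {3,4}->{}; V {4,5}->{} => REVISION
Total revisions = 2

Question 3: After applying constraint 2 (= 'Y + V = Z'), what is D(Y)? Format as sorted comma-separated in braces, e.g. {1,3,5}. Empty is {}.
Answer: {3,4}

Derivation:
Constraint 1 (V + Y = Z) on D(V)={4,5,6,7,8} D(Y)={3,4,5,6} D(Z)={3,5,6,7,8}: V {4,5,6,7,8}->{4,5}; Y {3,4,5,6}->{3,4}; Z {3,5,6,7,8}->{7,8}
Constraint 2 (Y + V = Z) on D(Y)={3,4} D(V)={4,5} D(Z)={7,8}: no change
So after constraint 2: D(Y) = {3,4}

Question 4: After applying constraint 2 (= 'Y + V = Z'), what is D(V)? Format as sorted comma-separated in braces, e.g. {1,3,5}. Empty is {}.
Answer: {4,5}

Derivation:
Constraint 1 (V + Y = Z) on D(V)={4,5,6,7,8} D(Y)={3,4,5,6} D(Z)={3,5,6,7,8}: V {4,5,6,7,8}->{4,5}; Y {3,4,5,6}->{3,4}; Z {3,5,6,7,8}->{7,8}
Constraint 2 (Y + V = Z) on D(Y)={3,4} D(V)={4,5} D(Z)={7,8}: no change
So after constraint 2: D(V) = {4,5}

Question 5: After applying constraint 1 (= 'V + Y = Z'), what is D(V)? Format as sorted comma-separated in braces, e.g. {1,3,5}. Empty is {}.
Answer: {4,5}

Derivation:
Constraint 1 (V + Y = Z) on D(V)={4,5,6,7,8} D(Y)={3,4,5,6} D(Z)={3,5,6,7,8}: V {4,5,6,7,8}->{4,5}; Y {3,4,5,6}->{3,4}; Z {3,5,6,7,8}->{7,8}
So after constraint 1: D(V) = {4,5}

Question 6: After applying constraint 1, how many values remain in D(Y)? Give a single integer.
Answer: 2

Derivation:
Constraint 1 (V + Y = Z) on D(V)={4,5,6,7,8} D(Y)={3,4,5,6} D(Z)={3,5,6,7,8}: V {4,5,6,7,8}->{4,5}; Y {3,4,5,6}->{3,4}; Z {3,5,6,7,8}->{7,8}
So after constraint 1: D(Y)={3,4}, size = 2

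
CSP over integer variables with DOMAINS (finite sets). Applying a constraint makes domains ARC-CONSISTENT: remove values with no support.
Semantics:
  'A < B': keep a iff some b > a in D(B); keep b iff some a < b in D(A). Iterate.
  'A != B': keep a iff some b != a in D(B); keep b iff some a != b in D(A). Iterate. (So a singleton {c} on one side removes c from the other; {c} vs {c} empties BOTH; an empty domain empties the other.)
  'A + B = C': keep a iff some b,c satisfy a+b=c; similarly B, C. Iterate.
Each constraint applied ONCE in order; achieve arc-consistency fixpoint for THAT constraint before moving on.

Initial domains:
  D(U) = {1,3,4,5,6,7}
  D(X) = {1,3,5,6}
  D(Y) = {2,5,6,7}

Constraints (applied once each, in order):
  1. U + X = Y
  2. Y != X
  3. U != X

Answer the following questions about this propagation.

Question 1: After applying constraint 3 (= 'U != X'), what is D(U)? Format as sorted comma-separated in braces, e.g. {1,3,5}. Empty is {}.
Answer: {1,3,4,5,6}

Derivation:
Constraint 1 (U + X = Y) on D(U)={1,3,4,5,6,7} D(X)={1,3,5,6} D(Y)={2,5,6,7}: U {1,3,4,5,6,7}->{1,3,4,5,6}
Constraint 2 (Y != X) on D(Y)={2,5,6,7} D(X)={1,3,5,6}: no change
Constraint 3 (U != X) on D(U)={1,3,4,5,6} D(X)={1,3,5,6}: no change
So after constraint 3: D(U) = {1,3,4,5,6}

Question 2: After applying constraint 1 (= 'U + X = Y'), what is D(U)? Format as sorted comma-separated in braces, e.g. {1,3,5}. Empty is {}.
Answer: {1,3,4,5,6}

Derivation:
Constraint 1 (U + X = Y) on D(U)={1,3,4,5,6,7} D(X)={1,3,5,6} D(Y)={2,5,6,7}: U {1,3,4,5,6,7}->{1,3,4,5,6}
So after constraint 1: D(U) = {1,3,4,5,6}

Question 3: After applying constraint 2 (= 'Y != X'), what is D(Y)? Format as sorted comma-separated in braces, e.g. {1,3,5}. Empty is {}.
Answer: {2,5,6,7}

Derivation:
Constraint 1 (U + X = Y) on D(U)={1,3,4,5,6,7} D(X)={1,3,5,6} D(Y)={2,5,6,7}: U {1,3,4,5,6,7}->{1,3,4,5,6}
Constraint 2 (Y != X) on D(Y)={2,5,6,7} D(X)={1,3,5,6}: no change
So after constraint 2: D(Y) = {2,5,6,7}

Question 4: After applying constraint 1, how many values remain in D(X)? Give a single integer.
Answer: 4

Derivation:
Constraint 1 (U + X = Y) on D(U)={1,3,4,5,6,7} D(X)={1,3,5,6} D(Y)={2,5,6,7}: U {1,3,4,5,6,7}->{1,3,4,5,6}
So after constraint 1: D(X)={1,3,5,6}, size = 4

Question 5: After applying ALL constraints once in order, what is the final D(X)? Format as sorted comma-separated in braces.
Answer: {1,3,5,6}

Derivation:
Constraint 1 (U + X = Y) on D(U)={1,3,4,5,6,7} D(X)={1,3,5,6} D(Y)={2,5,6,7}: U {1,3,4,5,6,7}->{1,3,4,5,6}
Constraint 2 (Y != X) on D(Y)={2,5,6,7} D(X)={1,3,5,6}: no change
Constraint 3 (U != X) on D(U)={1,3,4,5,6} D(X)={1,3,5,6}: no change
So after all 3 constraints: D(X) = {1,3,5,6}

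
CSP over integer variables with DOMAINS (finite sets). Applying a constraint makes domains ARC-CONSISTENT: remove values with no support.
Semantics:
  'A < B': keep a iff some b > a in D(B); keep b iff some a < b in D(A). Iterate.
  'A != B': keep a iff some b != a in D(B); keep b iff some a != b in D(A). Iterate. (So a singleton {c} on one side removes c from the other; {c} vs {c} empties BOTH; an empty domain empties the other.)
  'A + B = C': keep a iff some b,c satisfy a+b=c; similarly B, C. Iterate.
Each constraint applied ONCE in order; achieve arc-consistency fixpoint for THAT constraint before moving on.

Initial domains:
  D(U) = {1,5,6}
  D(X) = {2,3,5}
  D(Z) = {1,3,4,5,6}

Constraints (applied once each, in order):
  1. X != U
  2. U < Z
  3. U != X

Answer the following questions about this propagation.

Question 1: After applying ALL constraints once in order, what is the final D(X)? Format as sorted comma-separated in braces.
Answer: {2,3,5}

Derivation:
Constraint 1 (X != U) on D(X)={2,3,5} D(U)={1,5,6}: no change
Constraint 2 (U < Z) on D(U)={1,5,6} D(Z)={1,3,4,5,6}: U {1,5,6}->{1,5}; Z {1,3,4,5,6}->{3,4,5,6}
Constraint 3 (U != X) on D(U)={1,5} D(X)={2,3,5}: no change
So after all 3 constraints: D(X) = {2,3,5}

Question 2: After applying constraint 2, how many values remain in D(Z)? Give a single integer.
Constraint 1 (X != U) on D(X)={2,3,5} D(U)={1,5,6}: no change
Constraint 2 (U < Z) on D(U)={1,5,6} D(Z)={1,3,4,5,6}: U {1,5,6}->{1,5}; Z {1,3,4,5,6}->{3,4,5,6}
So after constraint 2: D(Z)={3,4,5,6}, size = 4

Answer: 4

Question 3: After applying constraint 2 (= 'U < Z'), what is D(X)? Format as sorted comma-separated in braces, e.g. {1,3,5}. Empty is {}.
Answer: {2,3,5}

Derivation:
Constraint 1 (X != U) on D(X)={2,3,5} D(U)={1,5,6}: no change
Constraint 2 (U < Z) on D(U)={1,5,6} D(Z)={1,3,4,5,6}: U {1,5,6}->{1,5}; Z {1,3,4,5,6}->{3,4,5,6}
So after constraint 2: D(X) = {2,3,5}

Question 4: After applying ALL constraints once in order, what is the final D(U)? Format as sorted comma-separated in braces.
Answer: {1,5}

Derivation:
Constraint 1 (X != U) on D(X)={2,3,5} D(U)={1,5,6}: no change
Constraint 2 (U < Z) on D(U)={1,5,6} D(Z)={1,3,4,5,6}: U {1,5,6}->{1,5}; Z {1,3,4,5,6}->{3,4,5,6}
Constraint 3 (U != X) on D(U)={1,5} D(X)={2,3,5}: no change
So after all 3 constraints: D(U) = {1,5}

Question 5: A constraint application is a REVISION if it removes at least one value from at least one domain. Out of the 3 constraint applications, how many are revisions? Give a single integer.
Constraint 1 (X != U) on D(X)={2,3,5} D(U)={1,5,6}: no change => not a revision
Constraint 2 (U < Z) on D(U)={1,5,6} D(Z)={1,3,4,5,6}: U {1,5,6}->{1,5}; Z {1,3,4,5,6}->{3,4,5,6} => REVISION
Constraint 3 (U != X) on D(U)={1,5} D(X)={2,3,5}: no change => not a revision
Total revisions = 1

Answer: 1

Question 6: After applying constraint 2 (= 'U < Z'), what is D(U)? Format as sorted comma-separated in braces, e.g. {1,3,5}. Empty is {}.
Answer: {1,5}

Derivation:
Constraint 1 (X != U) on D(X)={2,3,5} D(U)={1,5,6}: no change
Constraint 2 (U < Z) on D(U)={1,5,6} D(Z)={1,3,4,5,6}: U {1,5,6}->{1,5}; Z {1,3,4,5,6}->{3,4,5,6}
So after constraint 2: D(U) = {1,5}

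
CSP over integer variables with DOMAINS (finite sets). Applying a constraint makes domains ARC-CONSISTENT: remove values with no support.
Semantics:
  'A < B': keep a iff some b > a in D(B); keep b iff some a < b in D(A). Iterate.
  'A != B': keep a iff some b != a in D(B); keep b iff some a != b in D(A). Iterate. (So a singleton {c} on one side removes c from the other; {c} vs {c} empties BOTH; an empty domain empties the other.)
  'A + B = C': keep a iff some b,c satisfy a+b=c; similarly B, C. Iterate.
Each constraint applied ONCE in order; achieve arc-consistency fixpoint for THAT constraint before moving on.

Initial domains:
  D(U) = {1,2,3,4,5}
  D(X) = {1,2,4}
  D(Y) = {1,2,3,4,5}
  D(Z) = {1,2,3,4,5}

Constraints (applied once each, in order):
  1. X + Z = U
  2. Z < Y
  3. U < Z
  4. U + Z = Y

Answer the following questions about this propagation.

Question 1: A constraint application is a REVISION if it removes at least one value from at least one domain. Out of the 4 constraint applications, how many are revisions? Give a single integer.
Answer: 4

Derivation:
Constraint 1 (X + Z = U) on D(X)={1,2,4} D(Z)={1,2,3,4,5} D(U)={1,2,3,4,5}: Z {1,2,3,4,5}->{1,2,3,4}; U {1,2,3,4,5}->{2,3,4,5} => REVISION
Constraint 2 (Z < Y) on D(Z)={1,2,3,4} D(Y)={1,2,3,4,5}: Y {1,2,3,4,5}->{2,3,4,5} => REVISION
Constraint 3 (U < Z) on D(U)={2,3,4,5} D(Z)={1,2,3,4}: U {2,3,4,5}->{2,3}; Z {1,2,3,4}->{3,4} => REVISION
Constraint 4 (U + Z = Y) on D(U)={2,3} D(Z)={3,4} D(Y)={2,3,4,5}: U {2,3}->{2}; Z {3,4}->{3}; Y {2,3,4,5}->{5} => REVISION
Total revisions = 4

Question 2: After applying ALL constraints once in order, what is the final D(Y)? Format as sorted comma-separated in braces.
Answer: {5}

Derivation:
Constraint 1 (X + Z = U) on D(X)={1,2,4} D(Z)={1,2,3,4,5} D(U)={1,2,3,4,5}: Z {1,2,3,4,5}->{1,2,3,4}; U {1,2,3,4,5}->{2,3,4,5}
Constraint 2 (Z < Y) on D(Z)={1,2,3,4} D(Y)={1,2,3,4,5}: Y {1,2,3,4,5}->{2,3,4,5}
Constraint 3 (U < Z) on D(U)={2,3,4,5} D(Z)={1,2,3,4}: U {2,3,4,5}->{2,3}; Z {1,2,3,4}->{3,4}
Constraint 4 (U + Z = Y) on D(U)={2,3} D(Z)={3,4} D(Y)={2,3,4,5}: U {2,3}->{2}; Z {3,4}->{3}; Y {2,3,4,5}->{5}
So after all 4 constraints: D(Y) = {5}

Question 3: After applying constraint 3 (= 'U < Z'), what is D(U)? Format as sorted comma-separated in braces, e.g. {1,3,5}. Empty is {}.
Constraint 1 (X + Z = U) on D(X)={1,2,4} D(Z)={1,2,3,4,5} D(U)={1,2,3,4,5}: Z {1,2,3,4,5}->{1,2,3,4}; U {1,2,3,4,5}->{2,3,4,5}
Constraint 2 (Z < Y) on D(Z)={1,2,3,4} D(Y)={1,2,3,4,5}: Y {1,2,3,4,5}->{2,3,4,5}
Constraint 3 (U < Z) on D(U)={2,3,4,5} D(Z)={1,2,3,4}: U {2,3,4,5}->{2,3}; Z {1,2,3,4}->{3,4}
So after constraint 3: D(U) = {2,3}

Answer: {2,3}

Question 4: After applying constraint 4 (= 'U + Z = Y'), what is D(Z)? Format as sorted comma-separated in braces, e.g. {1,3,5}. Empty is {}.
Answer: {3}

Derivation:
Constraint 1 (X + Z = U) on D(X)={1,2,4} D(Z)={1,2,3,4,5} D(U)={1,2,3,4,5}: Z {1,2,3,4,5}->{1,2,3,4}; U {1,2,3,4,5}->{2,3,4,5}
Constraint 2 (Z < Y) on D(Z)={1,2,3,4} D(Y)={1,2,3,4,5}: Y {1,2,3,4,5}->{2,3,4,5}
Constraint 3 (U < Z) on D(U)={2,3,4,5} D(Z)={1,2,3,4}: U {2,3,4,5}->{2,3}; Z {1,2,3,4}->{3,4}
Constraint 4 (U + Z = Y) on D(U)={2,3} D(Z)={3,4} D(Y)={2,3,4,5}: U {2,3}->{2}; Z {3,4}->{3}; Y {2,3,4,5}->{5}
So after constraint 4: D(Z) = {3}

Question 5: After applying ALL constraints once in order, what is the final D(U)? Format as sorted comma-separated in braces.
Constraint 1 (X + Z = U) on D(X)={1,2,4} D(Z)={1,2,3,4,5} D(U)={1,2,3,4,5}: Z {1,2,3,4,5}->{1,2,3,4}; U {1,2,3,4,5}->{2,3,4,5}
Constraint 2 (Z < Y) on D(Z)={1,2,3,4} D(Y)={1,2,3,4,5}: Y {1,2,3,4,5}->{2,3,4,5}
Constraint 3 (U < Z) on D(U)={2,3,4,5} D(Z)={1,2,3,4}: U {2,3,4,5}->{2,3}; Z {1,2,3,4}->{3,4}
Constraint 4 (U + Z = Y) on D(U)={2,3} D(Z)={3,4} D(Y)={2,3,4,5}: U {2,3}->{2}; Z {3,4}->{3}; Y {2,3,4,5}->{5}
So after all 4 constraints: D(U) = {2}

Answer: {2}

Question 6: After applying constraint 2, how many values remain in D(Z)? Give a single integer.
Constraint 1 (X + Z = U) on D(X)={1,2,4} D(Z)={1,2,3,4,5} D(U)={1,2,3,4,5}: Z {1,2,3,4,5}->{1,2,3,4}; U {1,2,3,4,5}->{2,3,4,5}
Constraint 2 (Z < Y) on D(Z)={1,2,3,4} D(Y)={1,2,3,4,5}: Y {1,2,3,4,5}->{2,3,4,5}
So after constraint 2: D(Z)={1,2,3,4}, size = 4

Answer: 4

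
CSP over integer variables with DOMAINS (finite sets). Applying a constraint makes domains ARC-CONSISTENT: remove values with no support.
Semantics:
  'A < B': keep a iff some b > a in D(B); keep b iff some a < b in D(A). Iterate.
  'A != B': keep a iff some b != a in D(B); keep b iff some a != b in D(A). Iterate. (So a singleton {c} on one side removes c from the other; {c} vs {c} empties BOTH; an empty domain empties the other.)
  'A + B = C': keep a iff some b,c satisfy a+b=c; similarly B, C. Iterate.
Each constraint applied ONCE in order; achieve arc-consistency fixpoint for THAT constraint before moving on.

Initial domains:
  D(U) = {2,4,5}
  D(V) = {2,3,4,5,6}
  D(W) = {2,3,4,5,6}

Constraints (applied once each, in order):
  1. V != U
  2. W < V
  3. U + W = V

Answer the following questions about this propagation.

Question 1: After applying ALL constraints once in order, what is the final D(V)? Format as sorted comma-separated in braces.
Constraint 1 (V != U) on D(V)={2,3,4,5,6} D(U)={2,4,5}: no change
Constraint 2 (W < V) on D(W)={2,3,4,5,6} D(V)={2,3,4,5,6}: W {2,3,4,5,6}->{2,3,4,5}; V {2,3,4,5,6}->{3,4,5,6}
Constraint 3 (U + W = V) on D(U)={2,4,5} D(W)={2,3,4,5} D(V)={3,4,5,6}: U {2,4,5}->{2,4}; W {2,3,4,5}->{2,3,4}; V {3,4,5,6}->{4,5,6}
So after all 3 constraints: D(V) = {4,5,6}

Answer: {4,5,6}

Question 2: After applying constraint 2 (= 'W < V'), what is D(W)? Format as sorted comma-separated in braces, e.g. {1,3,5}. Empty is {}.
Constraint 1 (V != U) on D(V)={2,3,4,5,6} D(U)={2,4,5}: no change
Constraint 2 (W < V) on D(W)={2,3,4,5,6} D(V)={2,3,4,5,6}: W {2,3,4,5,6}->{2,3,4,5}; V {2,3,4,5,6}->{3,4,5,6}
So after constraint 2: D(W) = {2,3,4,5}

Answer: {2,3,4,5}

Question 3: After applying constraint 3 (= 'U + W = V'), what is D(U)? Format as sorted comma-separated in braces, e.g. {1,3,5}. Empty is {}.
Constraint 1 (V != U) on D(V)={2,3,4,5,6} D(U)={2,4,5}: no change
Constraint 2 (W < V) on D(W)={2,3,4,5,6} D(V)={2,3,4,5,6}: W {2,3,4,5,6}->{2,3,4,5}; V {2,3,4,5,6}->{3,4,5,6}
Constraint 3 (U + W = V) on D(U)={2,4,5} D(W)={2,3,4,5} D(V)={3,4,5,6}: U {2,4,5}->{2,4}; W {2,3,4,5}->{2,3,4}; V {3,4,5,6}->{4,5,6}
So after constraint 3: D(U) = {2,4}

Answer: {2,4}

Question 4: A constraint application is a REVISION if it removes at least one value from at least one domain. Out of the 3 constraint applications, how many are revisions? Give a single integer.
Answer: 2

Derivation:
Constraint 1 (V != U) on D(V)={2,3,4,5,6} D(U)={2,4,5}: no change => not a revision
Constraint 2 (W < V) on D(W)={2,3,4,5,6} D(V)={2,3,4,5,6}: W {2,3,4,5,6}->{2,3,4,5}; V {2,3,4,5,6}->{3,4,5,6} => REVISION
Constraint 3 (U + W = V) on D(U)={2,4,5} D(W)={2,3,4,5} D(V)={3,4,5,6}: U {2,4,5}->{2,4}; W {2,3,4,5}->{2,3,4}; V {3,4,5,6}->{4,5,6} => REVISION
Total revisions = 2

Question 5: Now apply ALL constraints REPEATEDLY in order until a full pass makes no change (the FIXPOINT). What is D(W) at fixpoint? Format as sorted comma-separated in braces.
Answer: {2,3,4}

Derivation:
pass 0 (initial): D(W)={2,3,4,5,6}
pass 1: U {2,4,5}->{2,4}; V {2,3,4,5,6}->{4,5,6}; W {2,3,4,5,6}->{2,3,4}
pass 2: no change
Fixpoint after 2 passes: D(W) = {2,3,4}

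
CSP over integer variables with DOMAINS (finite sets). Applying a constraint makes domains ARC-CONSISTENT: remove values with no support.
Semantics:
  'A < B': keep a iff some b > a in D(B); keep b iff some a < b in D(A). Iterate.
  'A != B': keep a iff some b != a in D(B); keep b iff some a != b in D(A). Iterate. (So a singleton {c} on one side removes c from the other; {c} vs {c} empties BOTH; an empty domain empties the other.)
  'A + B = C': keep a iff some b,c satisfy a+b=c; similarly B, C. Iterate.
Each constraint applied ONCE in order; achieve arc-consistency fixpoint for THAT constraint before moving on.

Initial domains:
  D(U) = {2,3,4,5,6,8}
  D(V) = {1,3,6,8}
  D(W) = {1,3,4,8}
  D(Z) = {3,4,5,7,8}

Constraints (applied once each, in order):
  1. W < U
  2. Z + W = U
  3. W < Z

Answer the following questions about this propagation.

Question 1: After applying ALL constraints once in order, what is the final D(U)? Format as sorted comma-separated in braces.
Constraint 1 (W < U) on D(W)={1,3,4,8} D(U)={2,3,4,5,6,8}: W {1,3,4,8}->{1,3,4}
Constraint 2 (Z + W = U) on D(Z)={3,4,5,7,8} D(W)={1,3,4} D(U)={2,3,4,5,6,8}: Z {3,4,5,7,8}->{3,4,5,7}; U {2,3,4,5,6,8}->{4,5,6,8}
Constraint 3 (W < Z) on D(W)={1,3,4} D(Z)={3,4,5,7}: no change
So after all 3 constraints: D(U) = {4,5,6,8}

Answer: {4,5,6,8}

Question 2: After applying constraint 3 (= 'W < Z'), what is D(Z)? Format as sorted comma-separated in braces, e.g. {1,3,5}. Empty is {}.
Answer: {3,4,5,7}

Derivation:
Constraint 1 (W < U) on D(W)={1,3,4,8} D(U)={2,3,4,5,6,8}: W {1,3,4,8}->{1,3,4}
Constraint 2 (Z + W = U) on D(Z)={3,4,5,7,8} D(W)={1,3,4} D(U)={2,3,4,5,6,8}: Z {3,4,5,7,8}->{3,4,5,7}; U {2,3,4,5,6,8}->{4,5,6,8}
Constraint 3 (W < Z) on D(W)={1,3,4} D(Z)={3,4,5,7}: no change
So after constraint 3: D(Z) = {3,4,5,7}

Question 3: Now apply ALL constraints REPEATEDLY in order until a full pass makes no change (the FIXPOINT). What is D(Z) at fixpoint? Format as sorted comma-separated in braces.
Answer: {3,4,5,7}

Derivation:
pass 0 (initial): D(Z)={3,4,5,7,8}
pass 1: U {2,3,4,5,6,8}->{4,5,6,8}; W {1,3,4,8}->{1,3,4}; Z {3,4,5,7,8}->{3,4,5,7}
pass 2: no change
Fixpoint after 2 passes: D(Z) = {3,4,5,7}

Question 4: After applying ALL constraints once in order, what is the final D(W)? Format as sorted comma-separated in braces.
Answer: {1,3,4}

Derivation:
Constraint 1 (W < U) on D(W)={1,3,4,8} D(U)={2,3,4,5,6,8}: W {1,3,4,8}->{1,3,4}
Constraint 2 (Z + W = U) on D(Z)={3,4,5,7,8} D(W)={1,3,4} D(U)={2,3,4,5,6,8}: Z {3,4,5,7,8}->{3,4,5,7}; U {2,3,4,5,6,8}->{4,5,6,8}
Constraint 3 (W < Z) on D(W)={1,3,4} D(Z)={3,4,5,7}: no change
So after all 3 constraints: D(W) = {1,3,4}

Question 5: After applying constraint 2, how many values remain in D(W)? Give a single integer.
Answer: 3

Derivation:
Constraint 1 (W < U) on D(W)={1,3,4,8} D(U)={2,3,4,5,6,8}: W {1,3,4,8}->{1,3,4}
Constraint 2 (Z + W = U) on D(Z)={3,4,5,7,8} D(W)={1,3,4} D(U)={2,3,4,5,6,8}: Z {3,4,5,7,8}->{3,4,5,7}; U {2,3,4,5,6,8}->{4,5,6,8}
So after constraint 2: D(W)={1,3,4}, size = 3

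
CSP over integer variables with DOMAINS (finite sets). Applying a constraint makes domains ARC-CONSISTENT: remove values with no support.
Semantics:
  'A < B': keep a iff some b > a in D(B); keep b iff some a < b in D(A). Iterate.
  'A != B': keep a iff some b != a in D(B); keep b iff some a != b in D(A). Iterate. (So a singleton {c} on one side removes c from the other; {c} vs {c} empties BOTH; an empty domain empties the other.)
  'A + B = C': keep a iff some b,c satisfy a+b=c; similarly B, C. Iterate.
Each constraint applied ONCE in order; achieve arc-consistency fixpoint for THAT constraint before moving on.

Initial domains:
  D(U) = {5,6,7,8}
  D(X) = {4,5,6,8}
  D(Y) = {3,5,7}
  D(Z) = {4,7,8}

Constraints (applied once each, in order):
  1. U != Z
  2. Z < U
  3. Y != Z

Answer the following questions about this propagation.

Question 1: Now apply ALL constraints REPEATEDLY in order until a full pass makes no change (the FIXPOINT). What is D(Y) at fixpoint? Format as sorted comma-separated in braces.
Answer: {3,5,7}

Derivation:
pass 0 (initial): D(Y)={3,5,7}
pass 1: Z {4,7,8}->{4,7}
pass 2: no change
Fixpoint after 2 passes: D(Y) = {3,5,7}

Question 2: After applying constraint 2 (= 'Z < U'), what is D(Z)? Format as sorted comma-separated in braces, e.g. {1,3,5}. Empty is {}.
Constraint 1 (U != Z) on D(U)={5,6,7,8} D(Z)={4,7,8}: no change
Constraint 2 (Z < U) on D(Z)={4,7,8} D(U)={5,6,7,8}: Z {4,7,8}->{4,7}
So after constraint 2: D(Z) = {4,7}

Answer: {4,7}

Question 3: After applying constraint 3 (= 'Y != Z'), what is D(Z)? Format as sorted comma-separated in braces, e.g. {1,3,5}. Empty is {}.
Constraint 1 (U != Z) on D(U)={5,6,7,8} D(Z)={4,7,8}: no change
Constraint 2 (Z < U) on D(Z)={4,7,8} D(U)={5,6,7,8}: Z {4,7,8}->{4,7}
Constraint 3 (Y != Z) on D(Y)={3,5,7} D(Z)={4,7}: no change
So after constraint 3: D(Z) = {4,7}

Answer: {4,7}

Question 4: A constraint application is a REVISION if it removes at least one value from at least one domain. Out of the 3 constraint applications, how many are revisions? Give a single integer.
Constraint 1 (U != Z) on D(U)={5,6,7,8} D(Z)={4,7,8}: no change => not a revision
Constraint 2 (Z < U) on D(Z)={4,7,8} D(U)={5,6,7,8}: Z {4,7,8}->{4,7} => REVISION
Constraint 3 (Y != Z) on D(Y)={3,5,7} D(Z)={4,7}: no change => not a revision
Total revisions = 1

Answer: 1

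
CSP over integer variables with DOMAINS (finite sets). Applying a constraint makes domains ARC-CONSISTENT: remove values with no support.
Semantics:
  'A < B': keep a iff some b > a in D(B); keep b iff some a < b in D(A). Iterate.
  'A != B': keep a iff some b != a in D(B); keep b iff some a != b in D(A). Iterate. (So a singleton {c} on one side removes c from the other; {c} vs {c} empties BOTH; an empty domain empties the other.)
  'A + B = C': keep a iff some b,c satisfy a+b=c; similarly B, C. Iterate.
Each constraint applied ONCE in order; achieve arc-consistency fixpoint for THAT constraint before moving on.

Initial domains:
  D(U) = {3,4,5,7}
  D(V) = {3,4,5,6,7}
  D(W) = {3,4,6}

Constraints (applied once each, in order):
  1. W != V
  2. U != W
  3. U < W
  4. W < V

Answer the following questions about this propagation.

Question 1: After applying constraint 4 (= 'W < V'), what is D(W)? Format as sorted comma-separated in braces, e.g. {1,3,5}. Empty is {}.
Answer: {4,6}

Derivation:
Constraint 1 (W != V) on D(W)={3,4,6} D(V)={3,4,5,6,7}: no change
Constraint 2 (U != W) on D(U)={3,4,5,7} D(W)={3,4,6}: no change
Constraint 3 (U < W) on D(U)={3,4,5,7} D(W)={3,4,6}: U {3,4,5,7}->{3,4,5}; W {3,4,6}->{4,6}
Constraint 4 (W < V) on D(W)={4,6} D(V)={3,4,5,6,7}: V {3,4,5,6,7}->{5,6,7}
So after constraint 4: D(W) = {4,6}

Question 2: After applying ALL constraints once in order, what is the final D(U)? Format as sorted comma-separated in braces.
Answer: {3,4,5}

Derivation:
Constraint 1 (W != V) on D(W)={3,4,6} D(V)={3,4,5,6,7}: no change
Constraint 2 (U != W) on D(U)={3,4,5,7} D(W)={3,4,6}: no change
Constraint 3 (U < W) on D(U)={3,4,5,7} D(W)={3,4,6}: U {3,4,5,7}->{3,4,5}; W {3,4,6}->{4,6}
Constraint 4 (W < V) on D(W)={4,6} D(V)={3,4,5,6,7}: V {3,4,5,6,7}->{5,6,7}
So after all 4 constraints: D(U) = {3,4,5}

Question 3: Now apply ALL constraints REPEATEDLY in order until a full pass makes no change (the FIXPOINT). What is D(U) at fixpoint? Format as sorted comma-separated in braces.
pass 0 (initial): D(U)={3,4,5,7}
pass 1: U {3,4,5,7}->{3,4,5}; V {3,4,5,6,7}->{5,6,7}; W {3,4,6}->{4,6}
pass 2: no change
Fixpoint after 2 passes: D(U) = {3,4,5}

Answer: {3,4,5}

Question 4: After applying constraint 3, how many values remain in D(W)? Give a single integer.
Answer: 2

Derivation:
Constraint 1 (W != V) on D(W)={3,4,6} D(V)={3,4,5,6,7}: no change
Constraint 2 (U != W) on D(U)={3,4,5,7} D(W)={3,4,6}: no change
Constraint 3 (U < W) on D(U)={3,4,5,7} D(W)={3,4,6}: U {3,4,5,7}->{3,4,5}; W {3,4,6}->{4,6}
So after constraint 3: D(W)={4,6}, size = 2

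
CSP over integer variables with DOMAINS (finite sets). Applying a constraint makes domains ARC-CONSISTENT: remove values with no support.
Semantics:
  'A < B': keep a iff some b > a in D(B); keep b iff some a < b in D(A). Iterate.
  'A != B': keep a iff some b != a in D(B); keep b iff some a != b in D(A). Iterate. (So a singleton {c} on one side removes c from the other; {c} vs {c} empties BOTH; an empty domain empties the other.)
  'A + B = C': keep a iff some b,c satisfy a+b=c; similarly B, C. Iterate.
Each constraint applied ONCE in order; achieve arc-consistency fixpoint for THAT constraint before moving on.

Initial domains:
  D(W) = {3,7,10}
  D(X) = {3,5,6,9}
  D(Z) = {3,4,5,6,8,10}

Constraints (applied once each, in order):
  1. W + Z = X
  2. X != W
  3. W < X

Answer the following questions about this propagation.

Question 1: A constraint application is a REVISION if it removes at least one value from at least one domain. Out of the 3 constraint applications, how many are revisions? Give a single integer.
Constraint 1 (W + Z = X) on D(W)={3,7,10} D(Z)={3,4,5,6,8,10} D(X)={3,5,6,9}: W {3,7,10}->{3}; Z {3,4,5,6,8,10}->{3,6}; X {3,5,6,9}->{6,9} => REVISION
Constraint 2 (X != W) on D(X)={6,9} D(W)={3}: no change => not a revision
Constraint 3 (W < X) on D(W)={3} D(X)={6,9}: no change => not a revision
Total revisions = 1

Answer: 1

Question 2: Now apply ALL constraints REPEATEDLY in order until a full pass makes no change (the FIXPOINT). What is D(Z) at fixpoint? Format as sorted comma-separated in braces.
Answer: {3,6}

Derivation:
pass 0 (initial): D(Z)={3,4,5,6,8,10}
pass 1: W {3,7,10}->{3}; X {3,5,6,9}->{6,9}; Z {3,4,5,6,8,10}->{3,6}
pass 2: no change
Fixpoint after 2 passes: D(Z) = {3,6}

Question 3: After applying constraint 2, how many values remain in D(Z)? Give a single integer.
Constraint 1 (W + Z = X) on D(W)={3,7,10} D(Z)={3,4,5,6,8,10} D(X)={3,5,6,9}: W {3,7,10}->{3}; Z {3,4,5,6,8,10}->{3,6}; X {3,5,6,9}->{6,9}
Constraint 2 (X != W) on D(X)={6,9} D(W)={3}: no change
So after constraint 2: D(Z)={3,6}, size = 2

Answer: 2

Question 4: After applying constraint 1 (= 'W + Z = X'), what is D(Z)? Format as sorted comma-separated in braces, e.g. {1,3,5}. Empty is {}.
Constraint 1 (W + Z = X) on D(W)={3,7,10} D(Z)={3,4,5,6,8,10} D(X)={3,5,6,9}: W {3,7,10}->{3}; Z {3,4,5,6,8,10}->{3,6}; X {3,5,6,9}->{6,9}
So after constraint 1: D(Z) = {3,6}

Answer: {3,6}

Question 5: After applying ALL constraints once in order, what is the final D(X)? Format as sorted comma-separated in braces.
Answer: {6,9}

Derivation:
Constraint 1 (W + Z = X) on D(W)={3,7,10} D(Z)={3,4,5,6,8,10} D(X)={3,5,6,9}: W {3,7,10}->{3}; Z {3,4,5,6,8,10}->{3,6}; X {3,5,6,9}->{6,9}
Constraint 2 (X != W) on D(X)={6,9} D(W)={3}: no change
Constraint 3 (W < X) on D(W)={3} D(X)={6,9}: no change
So after all 3 constraints: D(X) = {6,9}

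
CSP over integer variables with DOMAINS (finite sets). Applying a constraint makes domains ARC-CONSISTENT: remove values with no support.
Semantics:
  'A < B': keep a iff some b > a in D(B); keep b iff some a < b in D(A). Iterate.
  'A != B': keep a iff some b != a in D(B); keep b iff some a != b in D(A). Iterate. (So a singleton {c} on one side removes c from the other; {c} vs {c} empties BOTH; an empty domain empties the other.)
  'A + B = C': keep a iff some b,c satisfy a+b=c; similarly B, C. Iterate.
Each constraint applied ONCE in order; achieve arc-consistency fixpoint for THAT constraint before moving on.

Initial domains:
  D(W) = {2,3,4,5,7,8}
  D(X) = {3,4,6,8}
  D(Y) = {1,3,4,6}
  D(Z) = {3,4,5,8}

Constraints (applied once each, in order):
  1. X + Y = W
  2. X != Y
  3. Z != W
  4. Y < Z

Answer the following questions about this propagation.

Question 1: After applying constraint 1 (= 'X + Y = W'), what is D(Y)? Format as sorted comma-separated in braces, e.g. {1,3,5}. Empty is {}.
Constraint 1 (X + Y = W) on D(X)={3,4,6,8} D(Y)={1,3,4,6} D(W)={2,3,4,5,7,8}: X {3,4,6,8}->{3,4,6}; Y {1,3,4,6}->{1,3,4}; W {2,3,4,5,7,8}->{4,5,7,8}
So after constraint 1: D(Y) = {1,3,4}

Answer: {1,3,4}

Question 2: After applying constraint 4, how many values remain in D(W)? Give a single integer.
Answer: 4

Derivation:
Constraint 1 (X + Y = W) on D(X)={3,4,6,8} D(Y)={1,3,4,6} D(W)={2,3,4,5,7,8}: X {3,4,6,8}->{3,4,6}; Y {1,3,4,6}->{1,3,4}; W {2,3,4,5,7,8}->{4,5,7,8}
Constraint 2 (X != Y) on D(X)={3,4,6} D(Y)={1,3,4}: no change
Constraint 3 (Z != W) on D(Z)={3,4,5,8} D(W)={4,5,7,8}: no change
Constraint 4 (Y < Z) on D(Y)={1,3,4} D(Z)={3,4,5,8}: no change
So after constraint 4: D(W)={4,5,7,8}, size = 4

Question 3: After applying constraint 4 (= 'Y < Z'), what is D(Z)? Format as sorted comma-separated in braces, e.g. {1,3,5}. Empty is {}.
Constraint 1 (X + Y = W) on D(X)={3,4,6,8} D(Y)={1,3,4,6} D(W)={2,3,4,5,7,8}: X {3,4,6,8}->{3,4,6}; Y {1,3,4,6}->{1,3,4}; W {2,3,4,5,7,8}->{4,5,7,8}
Constraint 2 (X != Y) on D(X)={3,4,6} D(Y)={1,3,4}: no change
Constraint 3 (Z != W) on D(Z)={3,4,5,8} D(W)={4,5,7,8}: no change
Constraint 4 (Y < Z) on D(Y)={1,3,4} D(Z)={3,4,5,8}: no change
So after constraint 4: D(Z) = {3,4,5,8}

Answer: {3,4,5,8}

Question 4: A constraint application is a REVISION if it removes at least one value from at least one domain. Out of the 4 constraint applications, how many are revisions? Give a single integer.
Answer: 1

Derivation:
Constraint 1 (X + Y = W) on D(X)={3,4,6,8} D(Y)={1,3,4,6} D(W)={2,3,4,5,7,8}: X {3,4,6,8}->{3,4,6}; Y {1,3,4,6}->{1,3,4}; W {2,3,4,5,7,8}->{4,5,7,8} => REVISION
Constraint 2 (X != Y) on D(X)={3,4,6} D(Y)={1,3,4}: no change => not a revision
Constraint 3 (Z != W) on D(Z)={3,4,5,8} D(W)={4,5,7,8}: no change => not a revision
Constraint 4 (Y < Z) on D(Y)={1,3,4} D(Z)={3,4,5,8}: no change => not a revision
Total revisions = 1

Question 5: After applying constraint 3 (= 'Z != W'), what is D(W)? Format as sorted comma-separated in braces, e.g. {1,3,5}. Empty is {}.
Constraint 1 (X + Y = W) on D(X)={3,4,6,8} D(Y)={1,3,4,6} D(W)={2,3,4,5,7,8}: X {3,4,6,8}->{3,4,6}; Y {1,3,4,6}->{1,3,4}; W {2,3,4,5,7,8}->{4,5,7,8}
Constraint 2 (X != Y) on D(X)={3,4,6} D(Y)={1,3,4}: no change
Constraint 3 (Z != W) on D(Z)={3,4,5,8} D(W)={4,5,7,8}: no change
So after constraint 3: D(W) = {4,5,7,8}

Answer: {4,5,7,8}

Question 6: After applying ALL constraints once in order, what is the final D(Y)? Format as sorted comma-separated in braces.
Answer: {1,3,4}

Derivation:
Constraint 1 (X + Y = W) on D(X)={3,4,6,8} D(Y)={1,3,4,6} D(W)={2,3,4,5,7,8}: X {3,4,6,8}->{3,4,6}; Y {1,3,4,6}->{1,3,4}; W {2,3,4,5,7,8}->{4,5,7,8}
Constraint 2 (X != Y) on D(X)={3,4,6} D(Y)={1,3,4}: no change
Constraint 3 (Z != W) on D(Z)={3,4,5,8} D(W)={4,5,7,8}: no change
Constraint 4 (Y < Z) on D(Y)={1,3,4} D(Z)={3,4,5,8}: no change
So after all 4 constraints: D(Y) = {1,3,4}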